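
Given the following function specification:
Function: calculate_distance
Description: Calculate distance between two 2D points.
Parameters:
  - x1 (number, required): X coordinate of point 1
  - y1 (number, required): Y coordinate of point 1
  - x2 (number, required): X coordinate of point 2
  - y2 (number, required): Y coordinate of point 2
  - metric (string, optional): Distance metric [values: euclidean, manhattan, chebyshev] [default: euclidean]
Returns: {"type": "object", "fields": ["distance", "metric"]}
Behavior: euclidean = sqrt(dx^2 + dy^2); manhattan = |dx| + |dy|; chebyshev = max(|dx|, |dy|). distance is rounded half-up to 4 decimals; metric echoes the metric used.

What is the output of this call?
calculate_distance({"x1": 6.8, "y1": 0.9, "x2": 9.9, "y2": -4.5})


Defaults applied: metric=euclidean
|dx| = |9.9 - 6.8| = 3.1; |dy| = |-4.5 - 0.9| = 5.4
euclidean: sqrt(3.1^2 + 5.4^2) = sqrt(38.77) = 6.226556
Round to 4 decimals: 6.2266
Output:
{"distance": 6.2266, "metric": "euclidean"}


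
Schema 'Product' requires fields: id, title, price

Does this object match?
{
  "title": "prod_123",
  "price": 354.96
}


Checking required fields...
Missing: id
Invalid - missing required field 'id'


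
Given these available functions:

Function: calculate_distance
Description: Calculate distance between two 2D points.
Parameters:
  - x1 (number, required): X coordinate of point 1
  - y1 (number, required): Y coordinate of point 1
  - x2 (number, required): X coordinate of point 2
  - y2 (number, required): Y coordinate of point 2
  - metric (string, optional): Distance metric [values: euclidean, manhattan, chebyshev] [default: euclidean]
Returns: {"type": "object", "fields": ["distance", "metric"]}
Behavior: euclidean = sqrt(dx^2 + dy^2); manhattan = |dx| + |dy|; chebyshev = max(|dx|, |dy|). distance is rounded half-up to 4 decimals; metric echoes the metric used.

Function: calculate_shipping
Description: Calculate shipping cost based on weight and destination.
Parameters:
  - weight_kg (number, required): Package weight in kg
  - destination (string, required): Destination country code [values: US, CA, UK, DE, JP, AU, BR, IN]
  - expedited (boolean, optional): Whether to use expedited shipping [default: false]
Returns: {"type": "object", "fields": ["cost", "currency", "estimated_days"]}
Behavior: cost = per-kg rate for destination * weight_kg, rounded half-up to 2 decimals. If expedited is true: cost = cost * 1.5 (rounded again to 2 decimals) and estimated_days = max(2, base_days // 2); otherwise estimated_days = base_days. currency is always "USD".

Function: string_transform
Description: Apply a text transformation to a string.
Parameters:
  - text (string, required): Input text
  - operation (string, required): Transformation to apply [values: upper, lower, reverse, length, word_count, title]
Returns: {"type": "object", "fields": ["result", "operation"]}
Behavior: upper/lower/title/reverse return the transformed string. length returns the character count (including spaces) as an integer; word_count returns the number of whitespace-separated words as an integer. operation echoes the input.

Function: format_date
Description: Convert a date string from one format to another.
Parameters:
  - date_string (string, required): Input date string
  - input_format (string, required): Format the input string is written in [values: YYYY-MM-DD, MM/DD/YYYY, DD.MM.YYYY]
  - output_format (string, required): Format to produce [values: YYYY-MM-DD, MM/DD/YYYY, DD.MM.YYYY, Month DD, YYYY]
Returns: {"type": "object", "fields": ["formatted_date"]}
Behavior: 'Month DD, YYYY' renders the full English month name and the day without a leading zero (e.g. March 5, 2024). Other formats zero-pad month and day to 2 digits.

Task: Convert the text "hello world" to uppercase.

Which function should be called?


The task needs a function whose description is: Apply a text transformation to a string.
string_transform


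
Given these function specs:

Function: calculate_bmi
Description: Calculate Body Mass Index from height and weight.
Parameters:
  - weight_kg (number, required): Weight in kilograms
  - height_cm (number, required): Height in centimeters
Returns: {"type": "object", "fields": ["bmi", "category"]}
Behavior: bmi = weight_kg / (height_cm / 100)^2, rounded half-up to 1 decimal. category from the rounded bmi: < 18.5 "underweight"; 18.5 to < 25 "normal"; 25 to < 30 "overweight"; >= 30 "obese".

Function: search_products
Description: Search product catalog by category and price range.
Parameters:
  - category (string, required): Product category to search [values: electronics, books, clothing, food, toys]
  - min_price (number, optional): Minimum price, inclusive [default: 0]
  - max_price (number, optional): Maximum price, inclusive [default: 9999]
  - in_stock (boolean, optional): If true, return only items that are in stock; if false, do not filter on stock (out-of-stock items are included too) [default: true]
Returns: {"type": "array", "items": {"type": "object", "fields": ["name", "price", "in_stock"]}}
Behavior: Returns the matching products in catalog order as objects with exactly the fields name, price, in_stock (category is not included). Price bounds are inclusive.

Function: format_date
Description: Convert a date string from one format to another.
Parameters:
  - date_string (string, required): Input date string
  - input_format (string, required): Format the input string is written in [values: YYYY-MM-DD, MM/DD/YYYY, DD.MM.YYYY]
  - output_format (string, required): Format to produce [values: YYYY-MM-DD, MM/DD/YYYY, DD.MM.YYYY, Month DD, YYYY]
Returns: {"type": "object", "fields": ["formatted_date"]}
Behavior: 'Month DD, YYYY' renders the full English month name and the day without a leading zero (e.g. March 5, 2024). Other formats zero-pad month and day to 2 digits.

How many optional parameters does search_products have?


Parameters of search_products: category (required), min_price (optional), max_price (optional), in_stock (optional)
Optional count:
3


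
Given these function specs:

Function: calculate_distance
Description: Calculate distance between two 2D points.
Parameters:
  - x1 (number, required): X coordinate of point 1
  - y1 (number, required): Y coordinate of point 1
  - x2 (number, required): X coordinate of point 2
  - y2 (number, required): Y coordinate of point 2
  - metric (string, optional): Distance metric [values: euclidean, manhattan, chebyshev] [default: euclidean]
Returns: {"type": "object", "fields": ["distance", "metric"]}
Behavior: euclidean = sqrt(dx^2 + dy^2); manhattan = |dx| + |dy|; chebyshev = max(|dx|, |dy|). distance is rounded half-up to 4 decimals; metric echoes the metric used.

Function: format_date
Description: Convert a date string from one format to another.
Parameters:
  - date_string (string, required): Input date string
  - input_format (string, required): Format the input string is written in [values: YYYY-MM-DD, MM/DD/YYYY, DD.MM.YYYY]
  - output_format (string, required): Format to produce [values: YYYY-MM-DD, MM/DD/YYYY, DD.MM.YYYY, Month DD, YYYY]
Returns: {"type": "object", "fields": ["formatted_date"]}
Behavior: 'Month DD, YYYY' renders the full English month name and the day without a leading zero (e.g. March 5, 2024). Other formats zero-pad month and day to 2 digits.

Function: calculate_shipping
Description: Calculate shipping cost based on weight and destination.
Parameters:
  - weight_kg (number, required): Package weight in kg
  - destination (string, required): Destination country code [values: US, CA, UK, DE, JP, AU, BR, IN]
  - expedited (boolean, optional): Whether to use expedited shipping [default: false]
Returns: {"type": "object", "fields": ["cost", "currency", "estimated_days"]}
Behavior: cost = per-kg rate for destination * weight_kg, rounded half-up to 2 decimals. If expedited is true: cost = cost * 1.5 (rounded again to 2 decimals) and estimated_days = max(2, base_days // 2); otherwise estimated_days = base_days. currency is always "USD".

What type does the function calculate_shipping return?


The calculate_shipping spec declares Returns: {"type": "object", "fields": ["cost", "currency", "estimated_days"]}
Type:
object


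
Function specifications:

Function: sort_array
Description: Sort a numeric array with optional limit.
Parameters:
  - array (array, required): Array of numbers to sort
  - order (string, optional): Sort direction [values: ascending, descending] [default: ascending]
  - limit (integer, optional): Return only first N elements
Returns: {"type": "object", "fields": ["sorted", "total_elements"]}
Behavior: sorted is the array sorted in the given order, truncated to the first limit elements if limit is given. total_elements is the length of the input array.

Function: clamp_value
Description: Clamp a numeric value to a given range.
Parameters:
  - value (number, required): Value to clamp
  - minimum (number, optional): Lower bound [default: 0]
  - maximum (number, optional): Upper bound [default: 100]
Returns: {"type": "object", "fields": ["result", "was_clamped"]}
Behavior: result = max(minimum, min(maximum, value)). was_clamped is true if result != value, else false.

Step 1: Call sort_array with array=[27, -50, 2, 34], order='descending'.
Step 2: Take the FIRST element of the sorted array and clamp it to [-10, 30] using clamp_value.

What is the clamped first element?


Step 1: sort_array(order=descending)
  sorted: [34, 27, 2, -50]
  -> first element = 34
Step 2: clamp_value(value=34, minimum=-10, maximum=30)
  result = max(-10, min(30, 34)) = max(-10, 30) = 30
  was_clamped = (30 != 34) = true
  -> result = 30
30


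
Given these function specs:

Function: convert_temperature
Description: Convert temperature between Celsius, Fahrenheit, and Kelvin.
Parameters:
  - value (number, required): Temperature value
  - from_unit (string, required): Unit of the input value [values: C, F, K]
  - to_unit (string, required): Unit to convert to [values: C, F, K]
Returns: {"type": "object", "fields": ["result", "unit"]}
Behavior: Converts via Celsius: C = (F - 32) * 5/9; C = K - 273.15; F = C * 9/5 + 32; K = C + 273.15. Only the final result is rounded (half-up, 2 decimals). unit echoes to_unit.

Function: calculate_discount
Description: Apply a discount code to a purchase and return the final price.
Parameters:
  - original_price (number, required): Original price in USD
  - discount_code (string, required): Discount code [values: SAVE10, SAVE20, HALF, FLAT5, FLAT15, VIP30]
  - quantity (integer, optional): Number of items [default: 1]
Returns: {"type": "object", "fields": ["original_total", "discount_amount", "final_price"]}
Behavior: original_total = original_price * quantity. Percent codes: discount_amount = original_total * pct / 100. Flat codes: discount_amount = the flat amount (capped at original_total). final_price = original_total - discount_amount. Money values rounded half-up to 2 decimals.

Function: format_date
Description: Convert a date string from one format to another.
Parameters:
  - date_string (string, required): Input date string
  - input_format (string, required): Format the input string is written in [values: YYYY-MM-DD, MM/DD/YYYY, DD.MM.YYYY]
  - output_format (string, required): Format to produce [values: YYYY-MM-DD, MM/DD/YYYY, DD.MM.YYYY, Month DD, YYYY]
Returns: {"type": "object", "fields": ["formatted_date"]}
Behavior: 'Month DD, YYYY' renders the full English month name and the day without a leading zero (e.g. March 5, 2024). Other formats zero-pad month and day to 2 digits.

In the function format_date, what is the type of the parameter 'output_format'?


The format_date spec declares:
  - output_format (string, required): Format to produce [values: YYYY-MM-DD, MM/DD/YYYY, DD.MM.YYYY, Month DD, YYYY]
Type:
string


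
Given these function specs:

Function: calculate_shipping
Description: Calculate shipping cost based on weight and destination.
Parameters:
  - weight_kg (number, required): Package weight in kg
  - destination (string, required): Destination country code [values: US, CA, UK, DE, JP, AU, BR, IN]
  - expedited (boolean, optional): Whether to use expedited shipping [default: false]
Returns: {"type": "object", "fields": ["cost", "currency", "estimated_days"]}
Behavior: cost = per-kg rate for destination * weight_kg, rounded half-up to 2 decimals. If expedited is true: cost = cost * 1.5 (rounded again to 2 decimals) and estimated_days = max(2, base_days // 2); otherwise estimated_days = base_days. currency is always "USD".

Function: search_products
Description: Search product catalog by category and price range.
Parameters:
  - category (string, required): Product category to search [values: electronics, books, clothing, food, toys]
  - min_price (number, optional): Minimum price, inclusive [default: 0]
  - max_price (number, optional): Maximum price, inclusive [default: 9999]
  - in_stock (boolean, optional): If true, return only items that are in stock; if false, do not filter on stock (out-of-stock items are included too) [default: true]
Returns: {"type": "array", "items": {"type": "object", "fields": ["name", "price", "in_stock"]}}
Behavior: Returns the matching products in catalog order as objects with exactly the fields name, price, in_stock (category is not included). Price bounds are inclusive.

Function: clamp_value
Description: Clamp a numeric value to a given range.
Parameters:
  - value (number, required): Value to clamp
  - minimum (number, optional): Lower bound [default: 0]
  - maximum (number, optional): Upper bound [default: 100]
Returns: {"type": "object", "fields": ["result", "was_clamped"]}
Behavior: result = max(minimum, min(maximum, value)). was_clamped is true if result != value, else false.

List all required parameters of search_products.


Parameters of search_products and their required/optional flag:
  category: required
  min_price: optional
  max_price: optional
  in_stock: optional
category


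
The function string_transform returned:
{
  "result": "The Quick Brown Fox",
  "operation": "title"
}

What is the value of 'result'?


The Quick Brown Fox


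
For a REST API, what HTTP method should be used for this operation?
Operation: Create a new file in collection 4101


GET = read, POST = create, PUT = update/replace, DELETE = remove
This operation is a create.
POST


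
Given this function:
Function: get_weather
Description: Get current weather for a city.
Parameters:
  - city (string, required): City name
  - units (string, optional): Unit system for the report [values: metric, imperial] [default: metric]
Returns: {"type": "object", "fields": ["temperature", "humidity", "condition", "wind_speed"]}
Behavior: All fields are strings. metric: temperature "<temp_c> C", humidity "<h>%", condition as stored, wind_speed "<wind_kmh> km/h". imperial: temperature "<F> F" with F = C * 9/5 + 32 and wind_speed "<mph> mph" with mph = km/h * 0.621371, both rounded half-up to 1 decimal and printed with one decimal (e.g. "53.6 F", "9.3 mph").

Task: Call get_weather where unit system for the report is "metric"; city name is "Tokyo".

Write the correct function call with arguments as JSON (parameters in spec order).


Mapping each described value to its parameter name:
  'Unit system for the report' -> units = "metric"
  'City name' -> city = "Tokyo"
get_weather({"city": "Tokyo", "units": "metric"})


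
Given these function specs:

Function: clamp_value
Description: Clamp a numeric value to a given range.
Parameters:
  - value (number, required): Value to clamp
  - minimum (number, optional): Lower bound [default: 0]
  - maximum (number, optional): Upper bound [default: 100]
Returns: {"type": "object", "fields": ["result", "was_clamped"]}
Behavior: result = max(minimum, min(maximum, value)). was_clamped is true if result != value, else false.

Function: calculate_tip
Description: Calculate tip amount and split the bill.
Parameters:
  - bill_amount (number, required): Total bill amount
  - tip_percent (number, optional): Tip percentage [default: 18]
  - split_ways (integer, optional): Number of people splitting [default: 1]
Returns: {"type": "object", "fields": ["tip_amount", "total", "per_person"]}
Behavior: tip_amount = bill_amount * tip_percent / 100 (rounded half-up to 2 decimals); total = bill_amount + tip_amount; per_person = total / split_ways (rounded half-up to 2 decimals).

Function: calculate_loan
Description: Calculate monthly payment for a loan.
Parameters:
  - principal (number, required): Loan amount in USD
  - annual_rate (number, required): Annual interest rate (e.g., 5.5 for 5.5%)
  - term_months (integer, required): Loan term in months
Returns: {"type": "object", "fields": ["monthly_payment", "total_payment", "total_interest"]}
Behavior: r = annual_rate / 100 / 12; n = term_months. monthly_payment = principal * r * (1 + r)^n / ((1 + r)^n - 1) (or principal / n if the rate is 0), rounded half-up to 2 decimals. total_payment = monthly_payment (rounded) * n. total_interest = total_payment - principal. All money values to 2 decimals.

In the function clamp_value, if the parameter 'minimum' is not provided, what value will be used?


The clamp_value spec declares:
  - minimum (number, optional): Lower bound [default: 0]
Default:
0


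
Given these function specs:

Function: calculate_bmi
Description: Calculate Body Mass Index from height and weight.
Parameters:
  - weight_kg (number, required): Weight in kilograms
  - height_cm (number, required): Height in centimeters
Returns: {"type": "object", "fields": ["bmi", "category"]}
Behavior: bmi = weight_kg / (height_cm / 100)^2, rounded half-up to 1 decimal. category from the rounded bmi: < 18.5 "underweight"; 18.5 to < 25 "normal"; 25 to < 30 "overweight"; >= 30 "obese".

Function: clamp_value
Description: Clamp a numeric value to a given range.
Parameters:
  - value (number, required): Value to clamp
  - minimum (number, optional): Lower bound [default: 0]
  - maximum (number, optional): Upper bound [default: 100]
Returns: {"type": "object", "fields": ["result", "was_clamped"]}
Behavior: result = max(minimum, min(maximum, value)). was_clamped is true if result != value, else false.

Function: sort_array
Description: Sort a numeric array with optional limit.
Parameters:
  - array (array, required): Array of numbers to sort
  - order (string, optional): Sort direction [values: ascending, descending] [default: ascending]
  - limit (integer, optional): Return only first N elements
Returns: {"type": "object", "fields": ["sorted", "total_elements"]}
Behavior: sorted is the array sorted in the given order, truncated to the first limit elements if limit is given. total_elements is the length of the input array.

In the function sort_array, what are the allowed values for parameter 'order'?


The sort_array spec declares:
  - order (string, optional): Sort direction [values: ascending, descending] [default: ascending]
Allowed values:
ascending, descending


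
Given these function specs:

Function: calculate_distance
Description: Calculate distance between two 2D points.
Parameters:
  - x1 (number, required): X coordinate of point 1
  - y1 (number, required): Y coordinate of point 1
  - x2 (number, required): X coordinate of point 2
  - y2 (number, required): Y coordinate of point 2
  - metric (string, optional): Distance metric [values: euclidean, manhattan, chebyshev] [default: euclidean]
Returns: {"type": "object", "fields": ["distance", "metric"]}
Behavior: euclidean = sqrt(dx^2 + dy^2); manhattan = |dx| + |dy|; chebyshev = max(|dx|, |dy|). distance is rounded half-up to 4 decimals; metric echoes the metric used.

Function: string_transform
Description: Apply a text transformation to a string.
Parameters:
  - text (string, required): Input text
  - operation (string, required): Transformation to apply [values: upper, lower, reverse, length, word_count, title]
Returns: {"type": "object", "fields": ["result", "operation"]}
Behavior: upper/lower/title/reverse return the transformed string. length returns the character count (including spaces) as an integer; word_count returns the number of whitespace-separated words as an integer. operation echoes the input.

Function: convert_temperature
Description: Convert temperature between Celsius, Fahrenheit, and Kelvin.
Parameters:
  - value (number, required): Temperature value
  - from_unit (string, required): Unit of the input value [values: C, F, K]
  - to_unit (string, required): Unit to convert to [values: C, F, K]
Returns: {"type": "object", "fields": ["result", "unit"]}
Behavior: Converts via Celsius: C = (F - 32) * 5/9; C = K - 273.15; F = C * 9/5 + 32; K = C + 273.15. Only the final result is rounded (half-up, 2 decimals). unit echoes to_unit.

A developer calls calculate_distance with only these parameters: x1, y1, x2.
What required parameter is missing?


Required parameters: x1, y1, x2, y2
Provided: x1, y1, x2
Missing: y2
y2


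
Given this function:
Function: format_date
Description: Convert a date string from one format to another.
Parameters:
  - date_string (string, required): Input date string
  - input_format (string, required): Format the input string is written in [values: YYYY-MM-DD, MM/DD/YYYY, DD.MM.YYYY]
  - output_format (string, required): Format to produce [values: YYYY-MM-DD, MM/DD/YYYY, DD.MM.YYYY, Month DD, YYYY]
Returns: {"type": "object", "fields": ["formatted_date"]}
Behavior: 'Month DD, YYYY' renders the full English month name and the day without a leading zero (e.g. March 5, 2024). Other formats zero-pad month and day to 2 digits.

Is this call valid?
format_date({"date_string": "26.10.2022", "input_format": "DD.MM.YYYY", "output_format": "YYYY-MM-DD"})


Checking all required parameters present and types match... All valid.
Valid


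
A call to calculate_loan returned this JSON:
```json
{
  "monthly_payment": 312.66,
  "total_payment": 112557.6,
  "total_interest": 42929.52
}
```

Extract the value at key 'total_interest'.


42929.52


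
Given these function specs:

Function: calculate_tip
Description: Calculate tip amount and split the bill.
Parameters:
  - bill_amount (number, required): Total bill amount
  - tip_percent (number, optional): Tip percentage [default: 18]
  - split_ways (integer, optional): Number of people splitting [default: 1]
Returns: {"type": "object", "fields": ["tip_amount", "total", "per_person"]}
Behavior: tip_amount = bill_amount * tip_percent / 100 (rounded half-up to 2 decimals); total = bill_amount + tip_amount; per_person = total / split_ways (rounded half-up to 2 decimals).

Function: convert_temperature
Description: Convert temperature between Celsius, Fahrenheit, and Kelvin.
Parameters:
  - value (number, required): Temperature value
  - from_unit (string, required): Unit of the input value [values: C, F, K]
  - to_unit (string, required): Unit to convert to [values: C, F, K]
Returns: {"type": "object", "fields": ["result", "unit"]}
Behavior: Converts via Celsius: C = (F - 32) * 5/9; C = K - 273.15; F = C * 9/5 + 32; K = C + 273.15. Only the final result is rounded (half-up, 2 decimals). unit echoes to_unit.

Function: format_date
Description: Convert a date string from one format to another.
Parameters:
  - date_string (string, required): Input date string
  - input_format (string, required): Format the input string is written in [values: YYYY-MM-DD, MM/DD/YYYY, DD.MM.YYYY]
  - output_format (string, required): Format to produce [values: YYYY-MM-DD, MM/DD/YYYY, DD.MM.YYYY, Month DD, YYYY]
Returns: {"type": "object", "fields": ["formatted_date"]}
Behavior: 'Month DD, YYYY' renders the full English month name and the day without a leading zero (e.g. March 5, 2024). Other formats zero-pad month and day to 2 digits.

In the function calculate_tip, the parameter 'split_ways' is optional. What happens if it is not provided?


The calculate_tip spec declares:
  - split_ways (integer, optional): Number of people splitting [default: 1]
It defaults to 1


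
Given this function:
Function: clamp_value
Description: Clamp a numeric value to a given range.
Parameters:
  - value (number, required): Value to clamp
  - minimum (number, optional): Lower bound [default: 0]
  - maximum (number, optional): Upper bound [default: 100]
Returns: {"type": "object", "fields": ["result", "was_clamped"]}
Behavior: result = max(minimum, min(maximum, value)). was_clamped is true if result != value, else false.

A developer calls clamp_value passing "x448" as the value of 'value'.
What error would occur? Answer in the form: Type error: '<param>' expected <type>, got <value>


Spec: 'value' is declared as number; "x448" is a string.
Type error: 'value' expected number, got "x448"


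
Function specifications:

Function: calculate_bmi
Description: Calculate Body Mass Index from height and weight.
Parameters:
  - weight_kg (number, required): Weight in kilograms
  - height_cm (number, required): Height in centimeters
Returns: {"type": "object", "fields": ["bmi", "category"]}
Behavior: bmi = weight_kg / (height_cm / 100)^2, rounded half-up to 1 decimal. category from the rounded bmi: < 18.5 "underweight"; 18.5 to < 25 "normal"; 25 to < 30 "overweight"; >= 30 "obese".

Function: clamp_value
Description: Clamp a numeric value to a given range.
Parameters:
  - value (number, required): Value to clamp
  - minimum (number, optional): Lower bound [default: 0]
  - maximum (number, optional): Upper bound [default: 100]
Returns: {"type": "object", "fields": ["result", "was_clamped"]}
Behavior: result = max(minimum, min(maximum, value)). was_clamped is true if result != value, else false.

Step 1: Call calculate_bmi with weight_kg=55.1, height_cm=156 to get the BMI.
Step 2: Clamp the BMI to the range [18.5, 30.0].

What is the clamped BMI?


Step 1: calculate_bmi(weight_kg=55.1, height_cm=156)
  height_m = 156 / 100 = 1.56
  bmi = 55.1 / 1.56^2 = 55.1 / 2.4336 = 22.641354 -> 22.6
  18.5 <= 22.6 < 25 -> normal
  -> bmi = 22.6
Step 2: clamp_value(value=22.6, minimum=18.5, maximum=30.0)
  result = max(18.5, min(30.0, 22.6)) = max(18.5, 22.6) = 22.6
  was_clamped = (22.6 != 22.6) = false
  -> result = 22.6
22.6


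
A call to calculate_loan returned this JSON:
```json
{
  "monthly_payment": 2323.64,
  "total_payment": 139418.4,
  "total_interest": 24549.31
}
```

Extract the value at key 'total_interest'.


24549.31


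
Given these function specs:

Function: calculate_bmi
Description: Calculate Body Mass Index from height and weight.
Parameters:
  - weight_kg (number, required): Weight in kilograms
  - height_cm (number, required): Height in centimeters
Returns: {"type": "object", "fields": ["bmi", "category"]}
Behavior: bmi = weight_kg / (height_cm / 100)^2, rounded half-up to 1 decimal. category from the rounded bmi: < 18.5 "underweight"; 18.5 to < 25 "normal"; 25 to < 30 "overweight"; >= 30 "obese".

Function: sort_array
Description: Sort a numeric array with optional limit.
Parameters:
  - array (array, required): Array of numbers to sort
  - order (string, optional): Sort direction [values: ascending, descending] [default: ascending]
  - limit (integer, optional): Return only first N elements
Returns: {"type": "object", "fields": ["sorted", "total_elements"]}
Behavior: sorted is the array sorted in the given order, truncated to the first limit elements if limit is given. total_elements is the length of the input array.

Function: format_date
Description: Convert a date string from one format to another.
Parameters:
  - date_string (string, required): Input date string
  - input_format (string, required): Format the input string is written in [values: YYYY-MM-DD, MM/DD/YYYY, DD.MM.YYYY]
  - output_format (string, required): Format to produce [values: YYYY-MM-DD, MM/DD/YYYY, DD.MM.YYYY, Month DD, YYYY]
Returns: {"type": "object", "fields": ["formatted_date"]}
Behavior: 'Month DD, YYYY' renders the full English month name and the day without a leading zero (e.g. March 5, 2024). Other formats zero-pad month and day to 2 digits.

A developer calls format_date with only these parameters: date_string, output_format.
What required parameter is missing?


Required parameters: date_string, input_format, output_format
Provided: date_string, output_format
Missing: input_format
input_format


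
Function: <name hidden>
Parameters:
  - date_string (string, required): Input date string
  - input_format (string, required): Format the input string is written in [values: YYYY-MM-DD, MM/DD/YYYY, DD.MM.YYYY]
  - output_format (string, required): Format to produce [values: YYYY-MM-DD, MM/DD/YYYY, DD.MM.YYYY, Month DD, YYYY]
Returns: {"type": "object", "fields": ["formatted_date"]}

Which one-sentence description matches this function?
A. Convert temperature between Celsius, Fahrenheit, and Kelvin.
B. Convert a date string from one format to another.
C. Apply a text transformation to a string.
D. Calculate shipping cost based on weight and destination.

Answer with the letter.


Parameters date_string, input_format, output_format and return ["formatted_date"] fit: Convert a date string from one format to another.
B


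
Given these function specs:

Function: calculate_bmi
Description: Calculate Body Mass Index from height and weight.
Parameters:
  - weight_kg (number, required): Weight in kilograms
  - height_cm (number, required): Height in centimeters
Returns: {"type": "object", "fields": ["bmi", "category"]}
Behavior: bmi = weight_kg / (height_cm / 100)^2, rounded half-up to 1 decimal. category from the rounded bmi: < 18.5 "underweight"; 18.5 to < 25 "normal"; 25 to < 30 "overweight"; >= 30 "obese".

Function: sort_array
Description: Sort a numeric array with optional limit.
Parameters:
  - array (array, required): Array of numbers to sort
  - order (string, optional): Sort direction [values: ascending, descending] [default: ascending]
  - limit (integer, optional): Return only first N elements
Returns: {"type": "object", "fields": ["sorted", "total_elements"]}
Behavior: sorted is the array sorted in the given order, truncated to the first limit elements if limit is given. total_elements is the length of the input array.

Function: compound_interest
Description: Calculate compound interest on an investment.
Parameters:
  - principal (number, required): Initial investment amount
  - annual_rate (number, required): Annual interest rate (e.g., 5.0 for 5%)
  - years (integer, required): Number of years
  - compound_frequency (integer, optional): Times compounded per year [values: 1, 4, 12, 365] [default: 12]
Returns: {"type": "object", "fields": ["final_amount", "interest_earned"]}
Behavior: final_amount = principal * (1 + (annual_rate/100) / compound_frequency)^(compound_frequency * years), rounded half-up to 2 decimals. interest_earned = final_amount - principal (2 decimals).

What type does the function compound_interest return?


The compound_interest spec declares Returns: {"type": "object", "fields": ["final_amount", "interest_earned"]}
Type:
object


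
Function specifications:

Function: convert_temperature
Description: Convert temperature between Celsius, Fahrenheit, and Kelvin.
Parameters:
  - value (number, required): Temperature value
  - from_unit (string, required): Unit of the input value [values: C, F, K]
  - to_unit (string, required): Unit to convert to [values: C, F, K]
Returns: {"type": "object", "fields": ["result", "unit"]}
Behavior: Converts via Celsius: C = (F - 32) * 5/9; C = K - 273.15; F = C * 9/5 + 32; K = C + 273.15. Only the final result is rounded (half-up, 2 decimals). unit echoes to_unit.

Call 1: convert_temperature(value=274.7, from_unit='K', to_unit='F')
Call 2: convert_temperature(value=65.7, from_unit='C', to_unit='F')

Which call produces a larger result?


Call 1:
  To C: 274.7 - 273.15 = 1.55
  To F: 1.55 * 9/5 + 32 = 34.79
  Round to 2 decimals: 34.79
  -> 34.79 F
Call 2:
  Input already in C: 65.7
  To F: 65.7 * 9/5 + 32 = 150.26
  Round to 2 decimals: 150.26
  -> 150.26 F
Call 2 (150.26 F)


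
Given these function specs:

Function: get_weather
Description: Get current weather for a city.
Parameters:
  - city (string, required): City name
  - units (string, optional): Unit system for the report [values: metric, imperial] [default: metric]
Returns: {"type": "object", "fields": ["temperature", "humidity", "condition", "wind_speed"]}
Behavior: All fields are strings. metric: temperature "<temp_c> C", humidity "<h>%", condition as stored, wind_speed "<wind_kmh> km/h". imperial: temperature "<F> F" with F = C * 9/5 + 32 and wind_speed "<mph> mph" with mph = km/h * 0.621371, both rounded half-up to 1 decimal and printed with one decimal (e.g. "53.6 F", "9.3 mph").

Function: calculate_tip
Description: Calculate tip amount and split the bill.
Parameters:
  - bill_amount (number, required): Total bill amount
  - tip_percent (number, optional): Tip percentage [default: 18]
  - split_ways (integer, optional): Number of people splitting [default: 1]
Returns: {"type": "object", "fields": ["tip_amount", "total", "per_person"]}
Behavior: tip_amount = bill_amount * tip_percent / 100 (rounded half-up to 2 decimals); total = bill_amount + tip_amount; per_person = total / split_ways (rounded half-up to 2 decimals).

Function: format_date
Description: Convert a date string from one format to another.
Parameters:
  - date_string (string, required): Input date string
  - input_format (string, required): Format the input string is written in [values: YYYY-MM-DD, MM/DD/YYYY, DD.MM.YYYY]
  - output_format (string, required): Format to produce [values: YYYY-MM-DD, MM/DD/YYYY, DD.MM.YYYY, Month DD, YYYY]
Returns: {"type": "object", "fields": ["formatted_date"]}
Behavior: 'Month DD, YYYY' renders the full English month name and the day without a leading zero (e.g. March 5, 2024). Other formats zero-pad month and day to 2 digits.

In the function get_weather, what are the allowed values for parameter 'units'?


The get_weather spec declares:
  - units (string, optional): Unit system for the report [values: metric, imperial] [default: metric]
Allowed values:
metric, imperial


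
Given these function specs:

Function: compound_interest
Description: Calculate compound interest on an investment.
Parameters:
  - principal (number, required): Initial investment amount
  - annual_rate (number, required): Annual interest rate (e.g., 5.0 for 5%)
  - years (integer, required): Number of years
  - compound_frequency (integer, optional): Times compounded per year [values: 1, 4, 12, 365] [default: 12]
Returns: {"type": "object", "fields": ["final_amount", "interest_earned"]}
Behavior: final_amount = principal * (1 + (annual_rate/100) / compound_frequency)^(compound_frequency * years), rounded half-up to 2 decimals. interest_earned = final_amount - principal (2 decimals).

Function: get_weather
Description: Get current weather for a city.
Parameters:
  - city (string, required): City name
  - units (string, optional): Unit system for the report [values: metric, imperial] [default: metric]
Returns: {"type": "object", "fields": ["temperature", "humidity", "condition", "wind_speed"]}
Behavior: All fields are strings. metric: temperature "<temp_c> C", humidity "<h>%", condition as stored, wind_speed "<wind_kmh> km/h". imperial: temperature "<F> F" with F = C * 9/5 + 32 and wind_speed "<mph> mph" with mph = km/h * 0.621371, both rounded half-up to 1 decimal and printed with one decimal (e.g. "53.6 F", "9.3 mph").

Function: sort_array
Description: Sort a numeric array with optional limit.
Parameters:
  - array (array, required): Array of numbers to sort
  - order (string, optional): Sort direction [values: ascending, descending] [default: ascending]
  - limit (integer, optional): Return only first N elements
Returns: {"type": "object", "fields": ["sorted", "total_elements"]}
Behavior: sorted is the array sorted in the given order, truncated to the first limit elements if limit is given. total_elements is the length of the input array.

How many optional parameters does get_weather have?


Parameters of get_weather: city (required), units (optional)
Optional count:
1


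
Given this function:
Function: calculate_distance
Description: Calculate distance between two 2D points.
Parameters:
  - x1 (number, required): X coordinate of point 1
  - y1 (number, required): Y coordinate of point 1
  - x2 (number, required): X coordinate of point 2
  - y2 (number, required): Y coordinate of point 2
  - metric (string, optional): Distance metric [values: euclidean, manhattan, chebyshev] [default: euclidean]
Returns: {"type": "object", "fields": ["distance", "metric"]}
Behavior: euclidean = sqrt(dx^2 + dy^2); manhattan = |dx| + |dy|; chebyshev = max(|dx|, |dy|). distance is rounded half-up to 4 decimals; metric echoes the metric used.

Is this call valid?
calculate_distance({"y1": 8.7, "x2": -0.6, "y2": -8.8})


Checking required parameters...
Missing required parameter: x1
Invalid - missing required parameter 'x1'


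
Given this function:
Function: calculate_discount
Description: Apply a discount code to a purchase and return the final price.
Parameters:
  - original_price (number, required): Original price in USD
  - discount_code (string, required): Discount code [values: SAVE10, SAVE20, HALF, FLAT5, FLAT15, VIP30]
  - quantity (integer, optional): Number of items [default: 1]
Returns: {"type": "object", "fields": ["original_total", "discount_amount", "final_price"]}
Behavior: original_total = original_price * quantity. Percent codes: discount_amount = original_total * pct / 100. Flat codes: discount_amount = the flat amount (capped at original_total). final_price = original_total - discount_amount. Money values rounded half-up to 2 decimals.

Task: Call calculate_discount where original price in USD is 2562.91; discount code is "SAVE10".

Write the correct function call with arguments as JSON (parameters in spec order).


Mapping each described value to its parameter name:
  'Original price in USD' -> original_price = 2562.91
  'Discount code' -> discount_code = "SAVE10"
calculate_discount({"original_price": 2562.91, "discount_code": "SAVE10"})


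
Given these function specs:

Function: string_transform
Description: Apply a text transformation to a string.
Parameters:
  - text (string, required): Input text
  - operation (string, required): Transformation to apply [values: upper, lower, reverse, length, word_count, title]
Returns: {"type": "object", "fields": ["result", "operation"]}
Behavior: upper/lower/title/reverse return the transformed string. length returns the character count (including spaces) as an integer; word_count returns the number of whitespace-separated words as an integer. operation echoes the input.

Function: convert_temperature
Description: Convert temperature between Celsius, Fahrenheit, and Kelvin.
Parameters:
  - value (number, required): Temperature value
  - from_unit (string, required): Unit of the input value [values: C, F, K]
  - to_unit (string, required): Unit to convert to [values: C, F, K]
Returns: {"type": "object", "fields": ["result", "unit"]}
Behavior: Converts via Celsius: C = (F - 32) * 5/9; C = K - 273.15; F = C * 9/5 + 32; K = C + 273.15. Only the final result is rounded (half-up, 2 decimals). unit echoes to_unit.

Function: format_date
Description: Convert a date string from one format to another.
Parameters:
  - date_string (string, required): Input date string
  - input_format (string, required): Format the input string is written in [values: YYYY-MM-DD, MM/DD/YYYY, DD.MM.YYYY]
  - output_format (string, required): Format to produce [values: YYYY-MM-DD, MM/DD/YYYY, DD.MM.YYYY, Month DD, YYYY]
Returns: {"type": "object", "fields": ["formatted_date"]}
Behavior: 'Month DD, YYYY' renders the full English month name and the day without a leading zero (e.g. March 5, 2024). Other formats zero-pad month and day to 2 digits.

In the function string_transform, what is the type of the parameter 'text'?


The string_transform spec declares:
  - text (string, required): Input text
Type:
string


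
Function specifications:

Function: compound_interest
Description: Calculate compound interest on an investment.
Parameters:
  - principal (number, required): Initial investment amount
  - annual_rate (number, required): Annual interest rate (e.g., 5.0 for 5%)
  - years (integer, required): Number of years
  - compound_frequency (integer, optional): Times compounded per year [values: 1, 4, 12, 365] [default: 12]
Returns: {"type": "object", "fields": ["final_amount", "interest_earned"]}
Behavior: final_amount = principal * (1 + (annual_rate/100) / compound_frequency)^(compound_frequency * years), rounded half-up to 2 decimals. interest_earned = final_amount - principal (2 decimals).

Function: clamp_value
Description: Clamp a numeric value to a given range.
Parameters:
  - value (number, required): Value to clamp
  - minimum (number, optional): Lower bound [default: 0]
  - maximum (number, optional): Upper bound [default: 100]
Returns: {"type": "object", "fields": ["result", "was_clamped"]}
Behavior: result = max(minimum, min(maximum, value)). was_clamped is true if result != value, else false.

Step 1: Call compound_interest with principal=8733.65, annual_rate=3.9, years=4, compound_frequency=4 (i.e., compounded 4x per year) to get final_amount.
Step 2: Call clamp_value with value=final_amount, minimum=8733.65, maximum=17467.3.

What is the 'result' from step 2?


Step 1: compound_interest
  rate per period = 3.9/100/4 = 0.00975 (keep full precision); periods = 4 * 4 = 16
  (1 + 0.00975)^16 = 1.16794338
  final_amount = 8733.65 * 1.16794338 = 10200.408703 -> 10200.41
  interest_earned = 10200.41 - 8733.65 = 1466.76
  -> final_amount = 10200.41
Step 2: clamp_value(value=10200.41, minimum=8733.65, maximum=17467.3)
  result = max(8733.65, min(17467.3, 10200.41)) = max(8733.65, 10200.41) = 10200.41
  was_clamped = (10200.41 != 10200.41) = false
  -> result = 10200.41
10200.41
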